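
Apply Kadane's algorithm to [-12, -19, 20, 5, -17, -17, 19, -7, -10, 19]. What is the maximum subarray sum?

Using Kadane's algorithm on [-12, -19, 20, 5, -17, -17, 19, -7, -10, 19]:

Scanning through the array:
Position 1 (value -19): max_ending_here = -19, max_so_far = -12
Position 2 (value 20): max_ending_here = 20, max_so_far = 20
Position 3 (value 5): max_ending_here = 25, max_so_far = 25
Position 4 (value -17): max_ending_here = 8, max_so_far = 25
Position 5 (value -17): max_ending_here = -9, max_so_far = 25
Position 6 (value 19): max_ending_here = 19, max_so_far = 25
Position 7 (value -7): max_ending_here = 12, max_so_far = 25
Position 8 (value -10): max_ending_here = 2, max_so_far = 25
Position 9 (value 19): max_ending_here = 21, max_so_far = 25

Maximum subarray: [20, 5]
Maximum sum: 25

The maximum subarray is [20, 5] with sum 25. This subarray runs from index 2 to index 3.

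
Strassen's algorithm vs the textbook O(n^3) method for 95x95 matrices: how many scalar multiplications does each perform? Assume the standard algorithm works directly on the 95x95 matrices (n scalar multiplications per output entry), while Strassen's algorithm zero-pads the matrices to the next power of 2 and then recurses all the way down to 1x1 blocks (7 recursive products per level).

Matrix multiplication for 95x95 matrices:

Strassen's algorithm requires power-of-2 dimensions. Pad 95x95 to 128x128 (next power of 2).

Standard algorithm: 95^3 = 857375 multiplications
Strassen's algorithm: 7^(log2(128)) = 7^7 = 823543 multiplications
Savings: 857375 - 823543 = 33832 multiplications

Standard: 857375 multiplications (95^3). Strassen: 823543 multiplications (7^7, after padding to 128x128). Strassen reduces 8 recursive multiplications to 7 at each level.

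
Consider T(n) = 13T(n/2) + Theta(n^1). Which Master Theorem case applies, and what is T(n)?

Master Theorem for T(n) = 13T(n/2) + O(n^1):

a = 13, b = 2, c = 1
log_b(a) = log_2(13) = 3.7004

Case 1: c = 1 < log_2(13) = 3.7004
T(n) = O(n^(log_2 13))

For T(n) = 13T(n/2) + O(n^1): log_2(13) = 3.7004. This is Case 1 of the Master Theorem (c < log_b(a), work dominated by leaves), giving O(n^(log_2 13)).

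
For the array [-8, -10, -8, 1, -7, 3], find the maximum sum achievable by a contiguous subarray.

Using Kadane's algorithm on [-8, -10, -8, 1, -7, 3]:

Scanning through the array:
Position 1 (value -10): max_ending_here = -10, max_so_far = -8
Position 2 (value -8): max_ending_here = -8, max_so_far = -8
Position 3 (value 1): max_ending_here = 1, max_so_far = 1
Position 4 (value -7): max_ending_here = -6, max_so_far = 1
Position 5 (value 3): max_ending_here = 3, max_so_far = 3

Maximum subarray: [3]
Maximum sum: 3

The maximum subarray is [3] with sum 3. This subarray runs from index 5 to index 5.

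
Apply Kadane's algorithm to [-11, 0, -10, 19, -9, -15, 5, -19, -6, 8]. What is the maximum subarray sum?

Using Kadane's algorithm on [-11, 0, -10, 19, -9, -15, 5, -19, -6, 8]:

Scanning through the array:
Position 1 (value 0): max_ending_here = 0, max_so_far = 0
Position 2 (value -10): max_ending_here = -10, max_so_far = 0
Position 3 (value 19): max_ending_here = 19, max_so_far = 19
Position 4 (value -9): max_ending_here = 10, max_so_far = 19
Position 5 (value -15): max_ending_here = -5, max_so_far = 19
Position 6 (value 5): max_ending_here = 5, max_so_far = 19
Position 7 (value -19): max_ending_here = -14, max_so_far = 19
Position 8 (value -6): max_ending_here = -6, max_so_far = 19
Position 9 (value 8): max_ending_here = 8, max_so_far = 19

Maximum subarray: [19]
Maximum sum: 19

The maximum subarray is [19] with sum 19. This subarray runs from index 3 to index 3.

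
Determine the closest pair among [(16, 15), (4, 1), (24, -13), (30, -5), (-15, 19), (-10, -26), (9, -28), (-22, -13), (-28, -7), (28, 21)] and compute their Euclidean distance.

Computing all pairwise distances among 10 points:

d((16, 15), (4, 1)) = 18.4391
d((16, 15), (24, -13)) = 29.1204
d((16, 15), (30, -5)) = 24.4131
d((16, 15), (-15, 19)) = 31.257
d((16, 15), (-10, -26)) = 48.5489
d((16, 15), (9, -28)) = 43.566
d((16, 15), (-22, -13)) = 47.2017
d((16, 15), (-28, -7)) = 49.1935
d((16, 15), (28, 21)) = 13.4164
d((4, 1), (24, -13)) = 24.4131
d((4, 1), (30, -5)) = 26.6833
d((4, 1), (-15, 19)) = 26.1725
d((4, 1), (-10, -26)) = 30.4138
d((4, 1), (9, -28)) = 29.4279
d((4, 1), (-22, -13)) = 29.5296
d((4, 1), (-28, -7)) = 32.9848
d((4, 1), (28, 21)) = 31.241
d((24, -13), (30, -5)) = 10.0
d((24, -13), (-15, 19)) = 50.448
d((24, -13), (-10, -26)) = 36.4005
d((24, -13), (9, -28)) = 21.2132
d((24, -13), (-22, -13)) = 46.0
d((24, -13), (-28, -7)) = 52.345
d((24, -13), (28, 21)) = 34.2345
d((30, -5), (-15, 19)) = 51.0
d((30, -5), (-10, -26)) = 45.1774
d((30, -5), (9, -28)) = 31.1448
d((30, -5), (-22, -13)) = 52.6118
d((30, -5), (-28, -7)) = 58.0345
d((30, -5), (28, 21)) = 26.0768
d((-15, 19), (-10, -26)) = 45.2769
d((-15, 19), (9, -28)) = 52.7731
d((-15, 19), (-22, -13)) = 32.7567
d((-15, 19), (-28, -7)) = 29.0689
d((-15, 19), (28, 21)) = 43.0465
d((-10, -26), (9, -28)) = 19.105
d((-10, -26), (-22, -13)) = 17.6918
d((-10, -26), (-28, -7)) = 26.1725
d((-10, -26), (28, 21)) = 60.4401
d((9, -28), (-22, -13)) = 34.4384
d((9, -28), (-28, -7)) = 42.5441
d((9, -28), (28, 21)) = 52.5547
d((-22, -13), (-28, -7)) = 8.4853 <-- minimum
d((-22, -13), (28, 21)) = 60.4649
d((-28, -7), (28, 21)) = 62.6099

Closest pair: (-22, -13) and (-28, -7) with distance 8.4853

The closest pair is (-22, -13) and (-28, -7) with Euclidean distance 8.4853. For 10 points, brute-force pairwise comparison is shown above. For large n, the divide-and-conquer algorithm (sort by x, recurse on halves, check the dividing strip) achieves O(n log n).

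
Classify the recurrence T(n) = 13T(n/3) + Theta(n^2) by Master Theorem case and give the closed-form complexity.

Master Theorem for T(n) = 13T(n/3) + O(n^2):

a = 13, b = 3, c = 2
log_b(a) = log_3(13) = 2.3347

Case 1: c = 2 < log_3(13) = 2.3347
T(n) = O(n^(log_3 13))

For T(n) = 13T(n/3) + O(n^2): log_3(13) = 2.3347. This is Case 1 of the Master Theorem (c < log_b(a), work dominated by leaves), giving O(n^(log_3 13)).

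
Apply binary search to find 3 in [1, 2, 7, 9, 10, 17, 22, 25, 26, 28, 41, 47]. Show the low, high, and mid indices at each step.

Binary search for 3 in [1, 2, 7, 9, 10, 17, 22, 25, 26, 28, 41, 47]:

lo=0, hi=11, mid=5, arr[mid]=17 -> 17 > 3, search left half
lo=0, hi=4, mid=2, arr[mid]=7 -> 7 > 3, search left half
lo=0, hi=1, mid=0, arr[mid]=1 -> 1 < 3, search right half
lo=1, hi=1, mid=1, arr[mid]=2 -> 2 < 3, search right half
lo=2 > hi=1, target 3 not found

Binary search determines that 3 is not in the array after 4 comparisons. The search space was exhausted without finding the target.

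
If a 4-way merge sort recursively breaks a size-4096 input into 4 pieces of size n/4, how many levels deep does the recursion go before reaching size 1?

For divide and conquer with division factor 4:

Problem sizes at each level:
Level 0: 4096
Level 1: 1024
Level 2: 256
Level 3: 64
Level 4: 16
Level 5: 4
Level 6: 1

The root is level 0 and the size-1 base case is level 6 (the tree spans levels 0 through 6, i.e. 7 levels counting the root), so the depth is the number of divisions: log_4(4096) = 6

The recursion tree depth is log_4(4096) = 6. At each level, the problem size is divided by 4, so it takes 6 divisions to reduce to a base case of size 1. The algorithm makes 4 recursive calls at each level.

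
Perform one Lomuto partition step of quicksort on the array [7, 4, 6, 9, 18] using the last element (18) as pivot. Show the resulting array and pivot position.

Lomuto partition with pivot = 18:

Initial array: [7, 4, 6, 9, 18]

arr[0]=7 <= 18: swap with position 0, array becomes [7, 4, 6, 9, 18]
arr[1]=4 <= 18: swap with position 1, array becomes [7, 4, 6, 9, 18]
arr[2]=6 <= 18: swap with position 2, array becomes [7, 4, 6, 9, 18]
arr[3]=9 <= 18: swap with position 3, array becomes [7, 4, 6, 9, 18]

Place pivot at position 4: [7, 4, 6, 9, 18]
Pivot position: 4

After partitioning with pivot 18, the array becomes [7, 4, 6, 9, 18]. The pivot is placed at index 4. All elements to the left of the pivot are <= 18, and all elements to the right are > 18.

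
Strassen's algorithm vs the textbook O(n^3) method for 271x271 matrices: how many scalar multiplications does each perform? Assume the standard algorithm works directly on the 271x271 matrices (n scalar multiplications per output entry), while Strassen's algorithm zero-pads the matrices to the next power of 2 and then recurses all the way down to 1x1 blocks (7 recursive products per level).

Matrix multiplication for 271x271 matrices:

Strassen's algorithm requires power-of-2 dimensions. Pad 271x271 to 512x512 (next power of 2).

Standard algorithm: 271^3 = 19902511 multiplications
Strassen's algorithm: 7^(log2(512)) = 7^9 = 40353607 multiplications
Difference: 19902511 - 40353607 = -20451096 (Strassen uses MORE here due to padding overhead — for small or just-over-power-of-2 n, padding can outweigh the per-level savings)

Standard: 19902511 multiplications (271^3). Strassen: 40353607 multiplications (7^9, after padding to 512x512). Strassen reduces 8 recursive multiplications to 7 at each level.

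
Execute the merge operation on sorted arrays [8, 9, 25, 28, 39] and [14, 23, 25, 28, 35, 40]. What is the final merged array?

Merging process:

Compare 8 vs 14: take 8 from left. Merged: [8]
Compare 9 vs 14: take 9 from left. Merged: [8, 9]
Compare 25 vs 14: take 14 from right. Merged: [8, 9, 14]
Compare 25 vs 23: take 23 from right. Merged: [8, 9, 14, 23]
Compare 25 vs 25: take 25 from left. Merged: [8, 9, 14, 23, 25]
Compare 28 vs 25: take 25 from right. Merged: [8, 9, 14, 23, 25, 25]
Compare 28 vs 28: take 28 from left. Merged: [8, 9, 14, 23, 25, 25, 28]
Compare 39 vs 28: take 28 from right. Merged: [8, 9, 14, 23, 25, 25, 28, 28]
Compare 39 vs 35: take 35 from right. Merged: [8, 9, 14, 23, 25, 25, 28, 28, 35]
Compare 39 vs 40: take 39 from left. Merged: [8, 9, 14, 23, 25, 25, 28, 28, 35, 39]
Append remaining from right: [40]. Merged: [8, 9, 14, 23, 25, 25, 28, 28, 35, 39, 40]

Final merged array: [8, 9, 14, 23, 25, 25, 28, 28, 35, 39, 40]
Total comparisons: 10

The merged array is [8, 9, 14, 23, 25, 25, 28, 28, 35, 39, 40], requiring 10 comparisons. The merge step runs in O(n) time where n is the total number of elements.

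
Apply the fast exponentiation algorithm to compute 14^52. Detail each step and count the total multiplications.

Computing 14^52 by squaring (build up from 14^1; each line after the first costs one multiplication):

14^1 = 14
14^2 = (14^1)^2 = 14^2 = 196
14^3 = 14 * 14^2 = 14 * 196 = 2744
14^6 = (14^3)^2 = 2744^2 = 7529536
14^12 = (14^6)^2 = 7529536^2 = 56693912375296
14^13 = 14 * 14^12 = 14 * 56693912375296 = 793714773254144
14^26 = (14^13)^2 = 793714773254144^2 = 629983141281877223603213172736
14^52 = (14^26)^2 = 629983141281877223603213172736^2 = 396878758299381678483277913691857524931552116018231373725696

Result: 396878758299381678483277913691857524931552116018231373725696
Multiplications needed: 7 (7 lines after 14^1)

14^52 = 396878758299381678483277913691857524931552116018231373725696. Using exponentiation by squaring, this requires 7 multiplications. The key idea: if the exponent is even, square the half-power; if odd, multiply by the base once.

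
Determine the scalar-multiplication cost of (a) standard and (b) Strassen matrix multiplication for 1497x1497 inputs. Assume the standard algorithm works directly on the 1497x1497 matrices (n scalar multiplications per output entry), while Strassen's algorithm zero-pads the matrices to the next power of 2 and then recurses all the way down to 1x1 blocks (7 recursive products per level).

Matrix multiplication for 1497x1497 matrices:

Strassen's algorithm requires power-of-2 dimensions. Pad 1497x1497 to 2048x2048 (next power of 2).

Standard algorithm: 1497^3 = 3354790473 multiplications
Strassen's algorithm: 7^(log2(2048)) = 7^11 = 1977326743 multiplications
Savings: 3354790473 - 1977326743 = 1377463730 multiplications

Standard: 3354790473 multiplications (1497^3). Strassen: 1977326743 multiplications (7^11, after padding to 2048x2048). Strassen reduces 8 recursive multiplications to 7 at each level.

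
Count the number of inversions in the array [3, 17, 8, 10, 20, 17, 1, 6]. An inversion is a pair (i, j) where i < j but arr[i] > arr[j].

Finding inversions in [3, 17, 8, 10, 20, 17, 1, 6]:

(0, 6): arr[0]=3 > arr[6]=1
(1, 2): arr[1]=17 > arr[2]=8
(1, 3): arr[1]=17 > arr[3]=10
(1, 6): arr[1]=17 > arr[6]=1
(1, 7): arr[1]=17 > arr[7]=6
(2, 6): arr[2]=8 > arr[6]=1
(2, 7): arr[2]=8 > arr[7]=6
(3, 6): arr[3]=10 > arr[6]=1
(3, 7): arr[3]=10 > arr[7]=6
(4, 5): arr[4]=20 > arr[5]=17
(4, 6): arr[4]=20 > arr[6]=1
(4, 7): arr[4]=20 > arr[7]=6
(5, 6): arr[5]=17 > arr[6]=1
(5, 7): arr[5]=17 > arr[7]=6

Total inversions: 14

The array has 14 inversion(s): (0,6), (1,2), (1,3), (1,6), (1,7), (2,6), (2,7), (3,6), (3,7), (4,5), (4,6), (4,7), (5,6), (5,7). Each pair (i,j) satisfies i < j and arr[i] > arr[j].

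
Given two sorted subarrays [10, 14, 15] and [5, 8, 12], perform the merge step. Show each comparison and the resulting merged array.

Merging process:

Compare 10 vs 5: take 5 from right. Merged: [5]
Compare 10 vs 8: take 8 from right. Merged: [5, 8]
Compare 10 vs 12: take 10 from left. Merged: [5, 8, 10]
Compare 14 vs 12: take 12 from right. Merged: [5, 8, 10, 12]
Append remaining from left: [14, 15]. Merged: [5, 8, 10, 12, 14, 15]

Final merged array: [5, 8, 10, 12, 14, 15]
Total comparisons: 4

The merged array is [5, 8, 10, 12, 14, 15], requiring 4 comparisons. The merge step runs in O(n) time where n is the total number of elements.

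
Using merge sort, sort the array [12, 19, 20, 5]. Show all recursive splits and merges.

Merge sort trace:

Split: [12, 19, 20, 5] -> [12, 19] and [20, 5]
  Split: [12, 19] -> [12] and [19]
  Merge: [12] + [19] -> [12, 19]
  Split: [20, 5] -> [20] and [5]
  Merge: [20] + [5] -> [5, 20]
Merge: [12, 19] + [5, 20] -> [5, 12, 19, 20]

Final sorted array: [5, 12, 19, 20]

The merge sort proceeds by recursively splitting the array and merging sorted halves.
After all merges, the sorted array is [5, 12, 19, 20].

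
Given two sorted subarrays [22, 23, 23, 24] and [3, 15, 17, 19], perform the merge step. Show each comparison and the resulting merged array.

Merging process:

Compare 22 vs 3: take 3 from right. Merged: [3]
Compare 22 vs 15: take 15 from right. Merged: [3, 15]
Compare 22 vs 17: take 17 from right. Merged: [3, 15, 17]
Compare 22 vs 19: take 19 from right. Merged: [3, 15, 17, 19]
Append remaining from left: [22, 23, 23, 24]. Merged: [3, 15, 17, 19, 22, 23, 23, 24]

Final merged array: [3, 15, 17, 19, 22, 23, 23, 24]
Total comparisons: 4

The merged array is [3, 15, 17, 19, 22, 23, 23, 24], requiring 4 comparisons. The merge step runs in O(n) time where n is the total number of elements.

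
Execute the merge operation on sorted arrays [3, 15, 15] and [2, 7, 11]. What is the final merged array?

Merging process:

Compare 3 vs 2: take 2 from right. Merged: [2]
Compare 3 vs 7: take 3 from left. Merged: [2, 3]
Compare 15 vs 7: take 7 from right. Merged: [2, 3, 7]
Compare 15 vs 11: take 11 from right. Merged: [2, 3, 7, 11]
Append remaining from left: [15, 15]. Merged: [2, 3, 7, 11, 15, 15]

Final merged array: [2, 3, 7, 11, 15, 15]
Total comparisons: 4

The merged array is [2, 3, 7, 11, 15, 15], requiring 4 comparisons. The merge step runs in O(n) time where n is the total number of elements.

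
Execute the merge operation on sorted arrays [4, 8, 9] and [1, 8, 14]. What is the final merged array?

Merging process:

Compare 4 vs 1: take 1 from right. Merged: [1]
Compare 4 vs 8: take 4 from left. Merged: [1, 4]
Compare 8 vs 8: take 8 from left. Merged: [1, 4, 8]
Compare 9 vs 8: take 8 from right. Merged: [1, 4, 8, 8]
Compare 9 vs 14: take 9 from left. Merged: [1, 4, 8, 8, 9]
Append remaining from right: [14]. Merged: [1, 4, 8, 8, 9, 14]

Final merged array: [1, 4, 8, 8, 9, 14]
Total comparisons: 5

The merged array is [1, 4, 8, 8, 9, 14], requiring 5 comparisons. The merge step runs in O(n) time where n is the total number of elements.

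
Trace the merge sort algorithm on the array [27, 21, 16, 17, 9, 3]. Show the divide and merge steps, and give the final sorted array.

Merge sort trace:

Split: [27, 21, 16, 17, 9, 3] -> [27, 21, 16] and [17, 9, 3]
  Split: [27, 21, 16] -> [27] and [21, 16]
    Split: [21, 16] -> [21] and [16]
    Merge: [21] + [16] -> [16, 21]
  Merge: [27] + [16, 21] -> [16, 21, 27]
  Split: [17, 9, 3] -> [17] and [9, 3]
    Split: [9, 3] -> [9] and [3]
    Merge: [9] + [3] -> [3, 9]
  Merge: [17] + [3, 9] -> [3, 9, 17]
Merge: [16, 21, 27] + [3, 9, 17] -> [3, 9, 16, 17, 21, 27]

Final sorted array: [3, 9, 16, 17, 21, 27]

The merge sort proceeds by recursively splitting the array and merging sorted halves.
After all merges, the sorted array is [3, 9, 16, 17, 21, 27].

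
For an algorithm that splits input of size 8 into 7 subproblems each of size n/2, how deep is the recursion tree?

For divide and conquer with division factor 2:

Problem sizes at each level:
Level 0: 8
Level 1: 4
Level 2: 2
Level 3: 1

The root is level 0 and the size-1 base case is level 3 (the tree spans levels 0 through 3, i.e. 4 levels counting the root), so the depth is the number of divisions: log_2(8) = 3

The recursion tree depth is log_2(8) = 3. At each level, the problem size is divided by 2, so it takes 3 divisions to reduce to a base case of size 1. The algorithm makes 7 recursive calls at each level.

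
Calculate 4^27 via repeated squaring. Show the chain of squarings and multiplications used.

Computing 4^27 by squaring (build up from 4^1; each line after the first costs one multiplication):

4^1 = 4
4^2 = (4^1)^2 = 4^2 = 16
4^3 = 4 * 4^2 = 4 * 16 = 64
4^6 = (4^3)^2 = 64^2 = 4096
4^12 = (4^6)^2 = 4096^2 = 16777216
4^13 = 4 * 4^12 = 4 * 16777216 = 67108864
4^26 = (4^13)^2 = 67108864^2 = 4503599627370496
4^27 = 4 * 4^26 = 4 * 4503599627370496 = 18014398509481984

Result: 18014398509481984
Multiplications needed: 7 (7 lines after 4^1)

4^27 = 18014398509481984. Using exponentiation by squaring, this requires 7 multiplications. The key idea: if the exponent is even, square the half-power; if odd, multiply by the base once.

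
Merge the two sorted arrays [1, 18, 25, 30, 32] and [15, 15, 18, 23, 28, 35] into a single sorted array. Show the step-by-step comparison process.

Merging process:

Compare 1 vs 15: take 1 from left. Merged: [1]
Compare 18 vs 15: take 15 from right. Merged: [1, 15]
Compare 18 vs 15: take 15 from right. Merged: [1, 15, 15]
Compare 18 vs 18: take 18 from left. Merged: [1, 15, 15, 18]
Compare 25 vs 18: take 18 from right. Merged: [1, 15, 15, 18, 18]
Compare 25 vs 23: take 23 from right. Merged: [1, 15, 15, 18, 18, 23]
Compare 25 vs 28: take 25 from left. Merged: [1, 15, 15, 18, 18, 23, 25]
Compare 30 vs 28: take 28 from right. Merged: [1, 15, 15, 18, 18, 23, 25, 28]
Compare 30 vs 35: take 30 from left. Merged: [1, 15, 15, 18, 18, 23, 25, 28, 30]
Compare 32 vs 35: take 32 from left. Merged: [1, 15, 15, 18, 18, 23, 25, 28, 30, 32]
Append remaining from right: [35]. Merged: [1, 15, 15, 18, 18, 23, 25, 28, 30, 32, 35]

Final merged array: [1, 15, 15, 18, 18, 23, 25, 28, 30, 32, 35]
Total comparisons: 10

The merged array is [1, 15, 15, 18, 18, 23, 25, 28, 30, 32, 35], requiring 10 comparisons. The merge step runs in O(n) time where n is the total number of elements.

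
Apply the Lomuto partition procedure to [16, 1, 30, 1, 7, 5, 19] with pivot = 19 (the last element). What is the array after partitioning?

Lomuto partition with pivot = 19:

Initial array: [16, 1, 30, 1, 7, 5, 19]

arr[0]=16 <= 19: swap with position 0, array becomes [16, 1, 30, 1, 7, 5, 19]
arr[1]=1 <= 19: swap with position 1, array becomes [16, 1, 30, 1, 7, 5, 19]
arr[2]=30 > 19: no swap
arr[3]=1 <= 19: swap with position 2, array becomes [16, 1, 1, 30, 7, 5, 19]
arr[4]=7 <= 19: swap with position 3, array becomes [16, 1, 1, 7, 30, 5, 19]
arr[5]=5 <= 19: swap with position 4, array becomes [16, 1, 1, 7, 5, 30, 19]

Place pivot at position 5: [16, 1, 1, 7, 5, 19, 30]
Pivot position: 5

After partitioning with pivot 19, the array becomes [16, 1, 1, 7, 5, 19, 30]. The pivot is placed at index 5. All elements to the left of the pivot are <= 19, and all elements to the right are > 19.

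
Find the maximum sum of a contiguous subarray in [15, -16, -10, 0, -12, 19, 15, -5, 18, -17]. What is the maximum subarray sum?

Using Kadane's algorithm on [15, -16, -10, 0, -12, 19, 15, -5, 18, -17]:

Scanning through the array:
Position 1 (value -16): max_ending_here = -1, max_so_far = 15
Position 2 (value -10): max_ending_here = -10, max_so_far = 15
Position 3 (value 0): max_ending_here = 0, max_so_far = 15
Position 4 (value -12): max_ending_here = -12, max_so_far = 15
Position 5 (value 19): max_ending_here = 19, max_so_far = 19
Position 6 (value 15): max_ending_here = 34, max_so_far = 34
Position 7 (value -5): max_ending_here = 29, max_so_far = 34
Position 8 (value 18): max_ending_here = 47, max_so_far = 47
Position 9 (value -17): max_ending_here = 30, max_so_far = 47

Maximum subarray: [19, 15, -5, 18]
Maximum sum: 47

The maximum subarray is [19, 15, -5, 18] with sum 47. This subarray runs from index 5 to index 8.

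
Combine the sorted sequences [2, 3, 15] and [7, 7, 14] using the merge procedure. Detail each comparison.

Merging process:

Compare 2 vs 7: take 2 from left. Merged: [2]
Compare 3 vs 7: take 3 from left. Merged: [2, 3]
Compare 15 vs 7: take 7 from right. Merged: [2, 3, 7]
Compare 15 vs 7: take 7 from right. Merged: [2, 3, 7, 7]
Compare 15 vs 14: take 14 from right. Merged: [2, 3, 7, 7, 14]
Append remaining from left: [15]. Merged: [2, 3, 7, 7, 14, 15]

Final merged array: [2, 3, 7, 7, 14, 15]
Total comparisons: 5

The merged array is [2, 3, 7, 7, 14, 15], requiring 5 comparisons. The merge step runs in O(n) time where n is the total number of elements.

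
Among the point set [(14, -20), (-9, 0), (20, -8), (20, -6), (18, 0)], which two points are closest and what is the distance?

Computing all pairwise distances among 5 points:

d((14, -20), (-9, 0)) = 30.4795
d((14, -20), (20, -8)) = 13.4164
d((14, -20), (20, -6)) = 15.2315
d((14, -20), (18, 0)) = 20.3961
d((-9, 0), (20, -8)) = 30.0832
d((-9, 0), (20, -6)) = 29.6142
d((-9, 0), (18, 0)) = 27.0
d((20, -8), (20, -6)) = 2.0 <-- minimum
d((20, -8), (18, 0)) = 8.2462
d((20, -6), (18, 0)) = 6.3246

Closest pair: (20, -8) and (20, -6) with distance 2.0

The closest pair is (20, -8) and (20, -6) with Euclidean distance 2.0. For 5 points, brute-force pairwise comparison is shown above. For large n, the divide-and-conquer algorithm (sort by x, recurse on halves, check the dividing strip) achieves O(n log n).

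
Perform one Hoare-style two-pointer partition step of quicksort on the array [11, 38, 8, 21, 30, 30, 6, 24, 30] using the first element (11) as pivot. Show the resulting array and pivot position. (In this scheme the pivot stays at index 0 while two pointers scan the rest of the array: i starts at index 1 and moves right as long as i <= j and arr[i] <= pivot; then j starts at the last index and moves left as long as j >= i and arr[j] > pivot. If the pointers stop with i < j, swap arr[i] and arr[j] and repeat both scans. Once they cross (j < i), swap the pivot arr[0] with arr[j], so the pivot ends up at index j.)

Hoare-style two-pointer partition with pivot = 11:

Initial array: [11, 38, 8, 21, 30, 30, 6, 24, 30]

Pointers start at i = 1, j = 8.
i stops at index 1 (arr[1]=38 > 11), j stops at index 6 (arr[6]=6 <= 11): swap arr[1] and arr[6], array becomes [11, 6, 8, 21, 30, 30, 38, 24, 30]
i ends at 3, j ends at 2: the pointers have crossed (j < i), so scanning stops.

Swap pivot arr[0] with arr[2] to place pivot at position 2: [8, 6, 11, 21, 30, 30, 38, 24, 30]
Pivot position: 2

After partitioning with pivot 11, the array becomes [8, 6, 11, 21, 30, 30, 38, 24, 30]. The pivot is placed at index 2. All elements to the left of the pivot are <= 11, and all elements to the right are > 11.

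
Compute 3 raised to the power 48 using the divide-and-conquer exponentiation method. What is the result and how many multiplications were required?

Computing 3^48 by squaring (build up from 3^1; each line after the first costs one multiplication):

3^1 = 3
3^2 = (3^1)^2 = 3^2 = 9
3^3 = 3 * 3^2 = 3 * 9 = 27
3^6 = (3^3)^2 = 27^2 = 729
3^12 = (3^6)^2 = 729^2 = 531441
3^24 = (3^12)^2 = 531441^2 = 282429536481
3^48 = (3^24)^2 = 282429536481^2 = 79766443076872509863361

Result: 79766443076872509863361
Multiplications needed: 6 (6 lines after 3^1)

3^48 = 79766443076872509863361. Using exponentiation by squaring, this requires 6 multiplications. The key idea: if the exponent is even, square the half-power; if odd, multiply by the base once.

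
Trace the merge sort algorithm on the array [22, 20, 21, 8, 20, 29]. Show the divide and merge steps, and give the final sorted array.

Merge sort trace:

Split: [22, 20, 21, 8, 20, 29] -> [22, 20, 21] and [8, 20, 29]
  Split: [22, 20, 21] -> [22] and [20, 21]
    Split: [20, 21] -> [20] and [21]
    Merge: [20] + [21] -> [20, 21]
  Merge: [22] + [20, 21] -> [20, 21, 22]
  Split: [8, 20, 29] -> [8] and [20, 29]
    Split: [20, 29] -> [20] and [29]
    Merge: [20] + [29] -> [20, 29]
  Merge: [8] + [20, 29] -> [8, 20, 29]
Merge: [20, 21, 22] + [8, 20, 29] -> [8, 20, 20, 21, 22, 29]

Final sorted array: [8, 20, 20, 21, 22, 29]

The merge sort proceeds by recursively splitting the array and merging sorted halves.
After all merges, the sorted array is [8, 20, 20, 21, 22, 29].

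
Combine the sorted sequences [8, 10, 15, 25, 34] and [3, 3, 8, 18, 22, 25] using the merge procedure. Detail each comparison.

Merging process:

Compare 8 vs 3: take 3 from right. Merged: [3]
Compare 8 vs 3: take 3 from right. Merged: [3, 3]
Compare 8 vs 8: take 8 from left. Merged: [3, 3, 8]
Compare 10 vs 8: take 8 from right. Merged: [3, 3, 8, 8]
Compare 10 vs 18: take 10 from left. Merged: [3, 3, 8, 8, 10]
Compare 15 vs 18: take 15 from left. Merged: [3, 3, 8, 8, 10, 15]
Compare 25 vs 18: take 18 from right. Merged: [3, 3, 8, 8, 10, 15, 18]
Compare 25 vs 22: take 22 from right. Merged: [3, 3, 8, 8, 10, 15, 18, 22]
Compare 25 vs 25: take 25 from left. Merged: [3, 3, 8, 8, 10, 15, 18, 22, 25]
Compare 34 vs 25: take 25 from right. Merged: [3, 3, 8, 8, 10, 15, 18, 22, 25, 25]
Append remaining from left: [34]. Merged: [3, 3, 8, 8, 10, 15, 18, 22, 25, 25, 34]

Final merged array: [3, 3, 8, 8, 10, 15, 18, 22, 25, 25, 34]
Total comparisons: 10

The merged array is [3, 3, 8, 8, 10, 15, 18, 22, 25, 25, 34], requiring 10 comparisons. The merge step runs in O(n) time where n is the total number of elements.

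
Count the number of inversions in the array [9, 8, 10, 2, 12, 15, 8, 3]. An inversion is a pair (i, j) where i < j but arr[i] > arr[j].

Finding inversions in [9, 8, 10, 2, 12, 15, 8, 3]:

(0, 1): arr[0]=9 > arr[1]=8
(0, 3): arr[0]=9 > arr[3]=2
(0, 6): arr[0]=9 > arr[6]=8
(0, 7): arr[0]=9 > arr[7]=3
(1, 3): arr[1]=8 > arr[3]=2
(1, 7): arr[1]=8 > arr[7]=3
(2, 3): arr[2]=10 > arr[3]=2
(2, 6): arr[2]=10 > arr[6]=8
(2, 7): arr[2]=10 > arr[7]=3
(4, 6): arr[4]=12 > arr[6]=8
(4, 7): arr[4]=12 > arr[7]=3
(5, 6): arr[5]=15 > arr[6]=8
(5, 7): arr[5]=15 > arr[7]=3
(6, 7): arr[6]=8 > arr[7]=3

Total inversions: 14

The array has 14 inversion(s): (0,1), (0,3), (0,6), (0,7), (1,3), (1,7), (2,3), (2,6), (2,7), (4,6), (4,7), (5,6), (5,7), (6,7). Each pair (i,j) satisfies i < j and arr[i] > arr[j].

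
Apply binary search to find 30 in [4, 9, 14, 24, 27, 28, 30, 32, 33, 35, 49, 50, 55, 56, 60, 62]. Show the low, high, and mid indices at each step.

Binary search for 30 in [4, 9, 14, 24, 27, 28, 30, 32, 33, 35, 49, 50, 55, 56, 60, 62]:

lo=0, hi=15, mid=7, arr[mid]=32 -> 32 > 30, search left half
lo=0, hi=6, mid=3, arr[mid]=24 -> 24 < 30, search right half
lo=4, hi=6, mid=5, arr[mid]=28 -> 28 < 30, search right half
lo=6, hi=6, mid=6, arr[mid]=30 -> Found target at index 6!

Binary search finds 30 at index 6 after 4 comparisons. The search repeatedly halves the search space by comparing with the middle element.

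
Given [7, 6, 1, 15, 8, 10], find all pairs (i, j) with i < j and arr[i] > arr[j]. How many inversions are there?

Finding inversions in [7, 6, 1, 15, 8, 10]:

(0, 1): arr[0]=7 > arr[1]=6
(0, 2): arr[0]=7 > arr[2]=1
(1, 2): arr[1]=6 > arr[2]=1
(3, 4): arr[3]=15 > arr[4]=8
(3, 5): arr[3]=15 > arr[5]=10

Total inversions: 5

The array has 5 inversion(s): (0,1), (0,2), (1,2), (3,4), (3,5). Each pair (i,j) satisfies i < j and arr[i] > arr[j].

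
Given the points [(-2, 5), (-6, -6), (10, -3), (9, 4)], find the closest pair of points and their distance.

Computing all pairwise distances among 4 points:

d((-2, 5), (-6, -6)) = 11.7047
d((-2, 5), (10, -3)) = 14.4222
d((-2, 5), (9, 4)) = 11.0454
d((-6, -6), (10, -3)) = 16.2788
d((-6, -6), (9, 4)) = 18.0278
d((10, -3), (9, 4)) = 7.0711 <-- minimum

Closest pair: (10, -3) and (9, 4) with distance 7.0711

The closest pair is (10, -3) and (9, 4) with Euclidean distance 7.0711. For 4 points, brute-force pairwise comparison is shown above. For large n, the divide-and-conquer algorithm (sort by x, recurse on halves, check the dividing strip) achieves O(n log n).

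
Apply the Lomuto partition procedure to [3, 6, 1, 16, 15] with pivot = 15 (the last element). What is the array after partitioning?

Lomuto partition with pivot = 15:

Initial array: [3, 6, 1, 16, 15]

arr[0]=3 <= 15: swap with position 0, array becomes [3, 6, 1, 16, 15]
arr[1]=6 <= 15: swap with position 1, array becomes [3, 6, 1, 16, 15]
arr[2]=1 <= 15: swap with position 2, array becomes [3, 6, 1, 16, 15]
arr[3]=16 > 15: no swap

Place pivot at position 3: [3, 6, 1, 15, 16]
Pivot position: 3

After partitioning with pivot 15, the array becomes [3, 6, 1, 15, 16]. The pivot is placed at index 3. All elements to the left of the pivot are <= 15, and all elements to the right are > 15.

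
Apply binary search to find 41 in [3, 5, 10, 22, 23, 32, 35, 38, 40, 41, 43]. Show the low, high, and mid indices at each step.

Binary search for 41 in [3, 5, 10, 22, 23, 32, 35, 38, 40, 41, 43]:

lo=0, hi=10, mid=5, arr[mid]=32 -> 32 < 41, search right half
lo=6, hi=10, mid=8, arr[mid]=40 -> 40 < 41, search right half
lo=9, hi=10, mid=9, arr[mid]=41 -> Found target at index 9!

Binary search finds 41 at index 9 after 3 comparisons. The search repeatedly halves the search space by comparing with the middle element.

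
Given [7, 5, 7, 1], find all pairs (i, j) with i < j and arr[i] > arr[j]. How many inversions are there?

Finding inversions in [7, 5, 7, 1]:

(0, 1): arr[0]=7 > arr[1]=5
(0, 3): arr[0]=7 > arr[3]=1
(1, 3): arr[1]=5 > arr[3]=1
(2, 3): arr[2]=7 > arr[3]=1

Total inversions: 4

The array has 4 inversion(s): (0,1), (0,3), (1,3), (2,3). Each pair (i,j) satisfies i < j and arr[i] > arr[j].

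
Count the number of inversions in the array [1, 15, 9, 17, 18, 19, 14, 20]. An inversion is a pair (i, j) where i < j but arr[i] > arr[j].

Finding inversions in [1, 15, 9, 17, 18, 19, 14, 20]:

(1, 2): arr[1]=15 > arr[2]=9
(1, 6): arr[1]=15 > arr[6]=14
(3, 6): arr[3]=17 > arr[6]=14
(4, 6): arr[4]=18 > arr[6]=14
(5, 6): arr[5]=19 > arr[6]=14

Total inversions: 5

The array has 5 inversion(s): (1,2), (1,6), (3,6), (4,6), (5,6). Each pair (i,j) satisfies i < j and arr[i] > arr[j].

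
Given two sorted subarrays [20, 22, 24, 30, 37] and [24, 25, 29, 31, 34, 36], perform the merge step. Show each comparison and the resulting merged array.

Merging process:

Compare 20 vs 24: take 20 from left. Merged: [20]
Compare 22 vs 24: take 22 from left. Merged: [20, 22]
Compare 24 vs 24: take 24 from left. Merged: [20, 22, 24]
Compare 30 vs 24: take 24 from right. Merged: [20, 22, 24, 24]
Compare 30 vs 25: take 25 from right. Merged: [20, 22, 24, 24, 25]
Compare 30 vs 29: take 29 from right. Merged: [20, 22, 24, 24, 25, 29]
Compare 30 vs 31: take 30 from left. Merged: [20, 22, 24, 24, 25, 29, 30]
Compare 37 vs 31: take 31 from right. Merged: [20, 22, 24, 24, 25, 29, 30, 31]
Compare 37 vs 34: take 34 from right. Merged: [20, 22, 24, 24, 25, 29, 30, 31, 34]
Compare 37 vs 36: take 36 from right. Merged: [20, 22, 24, 24, 25, 29, 30, 31, 34, 36]
Append remaining from left: [37]. Merged: [20, 22, 24, 24, 25, 29, 30, 31, 34, 36, 37]

Final merged array: [20, 22, 24, 24, 25, 29, 30, 31, 34, 36, 37]
Total comparisons: 10

The merged array is [20, 22, 24, 24, 25, 29, 30, 31, 34, 36, 37], requiring 10 comparisons. The merge step runs in O(n) time where n is the total number of elements.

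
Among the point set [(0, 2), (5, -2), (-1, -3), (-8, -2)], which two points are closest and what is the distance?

Computing all pairwise distances among 4 points:

d((0, 2), (5, -2)) = 6.4031
d((0, 2), (-1, -3)) = 5.099 <-- minimum
d((0, 2), (-8, -2)) = 8.9443
d((5, -2), (-1, -3)) = 6.0828
d((5, -2), (-8, -2)) = 13.0
d((-1, -3), (-8, -2)) = 7.0711

Closest pair: (0, 2) and (-1, -3) with distance 5.099

The closest pair is (0, 2) and (-1, -3) with Euclidean distance 5.099. For 4 points, brute-force pairwise comparison is shown above. For large n, the divide-and-conquer algorithm (sort by x, recurse on halves, check the dividing strip) achieves O(n log n).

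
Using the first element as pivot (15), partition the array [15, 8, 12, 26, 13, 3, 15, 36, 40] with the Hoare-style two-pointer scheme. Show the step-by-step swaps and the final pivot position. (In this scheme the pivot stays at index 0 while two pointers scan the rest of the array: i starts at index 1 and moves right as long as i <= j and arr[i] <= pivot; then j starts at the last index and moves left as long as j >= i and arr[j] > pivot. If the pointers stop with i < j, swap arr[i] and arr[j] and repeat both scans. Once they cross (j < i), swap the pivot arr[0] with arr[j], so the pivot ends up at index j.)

Hoare-style two-pointer partition with pivot = 15:

Initial array: [15, 8, 12, 26, 13, 3, 15, 36, 40]

Pointers start at i = 1, j = 8.
i stops at index 3 (arr[3]=26 > 15), j stops at index 6 (arr[6]=15 <= 15): swap arr[3] and arr[6], array becomes [15, 8, 12, 15, 13, 3, 26, 36, 40]
i ends at 6, j ends at 5: the pointers have crossed (j < i), so scanning stops.

Swap pivot arr[0] with arr[5] to place pivot at position 5: [3, 8, 12, 15, 13, 15, 26, 36, 40]
Pivot position: 5

After partitioning with pivot 15, the array becomes [3, 8, 12, 15, 13, 15, 26, 36, 40]. The pivot is placed at index 5. All elements to the left of the pivot are <= 15, and all elements to the right are > 15.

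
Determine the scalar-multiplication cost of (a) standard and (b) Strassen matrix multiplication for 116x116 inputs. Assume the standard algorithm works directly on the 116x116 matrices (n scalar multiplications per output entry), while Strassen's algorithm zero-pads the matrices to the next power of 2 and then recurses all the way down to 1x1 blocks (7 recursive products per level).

Matrix multiplication for 116x116 matrices:

Strassen's algorithm requires power-of-2 dimensions. Pad 116x116 to 128x128 (next power of 2).

Standard algorithm: 116^3 = 1560896 multiplications
Strassen's algorithm: 7^(log2(128)) = 7^7 = 823543 multiplications
Savings: 1560896 - 823543 = 737353 multiplications

Standard: 1560896 multiplications (116^3). Strassen: 823543 multiplications (7^7, after padding to 128x128). Strassen reduces 8 recursive multiplications to 7 at each level.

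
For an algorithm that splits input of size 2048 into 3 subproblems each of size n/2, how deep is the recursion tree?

For divide and conquer with division factor 2:

Problem sizes at each level:
Level 0: 2048
Level 1: 1024
Level 2: 512
Level 3: 256
Level 4: 128
Level 5: 64
Level 6: 32
Level 7: 16
Level 8: 8
Level 9: 4
Level 10: 2
Level 11: 1

The root is level 0 and the size-1 base case is level 11 (the tree spans levels 0 through 11, i.e. 12 levels counting the root), so the depth is the number of divisions: log_2(2048) = 11

The recursion tree depth is log_2(2048) = 11. At each level, the problem size is divided by 2, so it takes 11 divisions to reduce to a base case of size 1. The algorithm makes 3 recursive calls at each level.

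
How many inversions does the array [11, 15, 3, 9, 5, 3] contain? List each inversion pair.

Finding inversions in [11, 15, 3, 9, 5, 3]:

(0, 2): arr[0]=11 > arr[2]=3
(0, 3): arr[0]=11 > arr[3]=9
(0, 4): arr[0]=11 > arr[4]=5
(0, 5): arr[0]=11 > arr[5]=3
(1, 2): arr[1]=15 > arr[2]=3
(1, 3): arr[1]=15 > arr[3]=9
(1, 4): arr[1]=15 > arr[4]=5
(1, 5): arr[1]=15 > arr[5]=3
(3, 4): arr[3]=9 > arr[4]=5
(3, 5): arr[3]=9 > arr[5]=3
(4, 5): arr[4]=5 > arr[5]=3

Total inversions: 11

The array has 11 inversion(s): (0,2), (0,3), (0,4), (0,5), (1,2), (1,3), (1,4), (1,5), (3,4), (3,5), (4,5). Each pair (i,j) satisfies i < j and arr[i] > arr[j].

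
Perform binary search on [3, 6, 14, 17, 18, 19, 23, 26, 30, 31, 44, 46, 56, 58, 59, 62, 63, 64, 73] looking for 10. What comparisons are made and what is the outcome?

Binary search for 10 in [3, 6, 14, 17, 18, 19, 23, 26, 30, 31, 44, 46, 56, 58, 59, 62, 63, 64, 73]:

lo=0, hi=18, mid=9, arr[mid]=31 -> 31 > 10, search left half
lo=0, hi=8, mid=4, arr[mid]=18 -> 18 > 10, search left half
lo=0, hi=3, mid=1, arr[mid]=6 -> 6 < 10, search right half
lo=2, hi=3, mid=2, arr[mid]=14 -> 14 > 10, search left half
lo=2 > hi=1, target 10 not found

Binary search determines that 10 is not in the array after 4 comparisons. The search space was exhausted without finding the target.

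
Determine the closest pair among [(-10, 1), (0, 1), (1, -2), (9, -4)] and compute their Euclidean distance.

Computing all pairwise distances among 4 points:

d((-10, 1), (0, 1)) = 10.0
d((-10, 1), (1, -2)) = 11.4018
d((-10, 1), (9, -4)) = 19.6469
d((0, 1), (1, -2)) = 3.1623 <-- minimum
d((0, 1), (9, -4)) = 10.2956
d((1, -2), (9, -4)) = 8.2462

Closest pair: (0, 1) and (1, -2) with distance 3.1623

The closest pair is (0, 1) and (1, -2) with Euclidean distance 3.1623. For 4 points, brute-force pairwise comparison is shown above. For large n, the divide-and-conquer algorithm (sort by x, recurse on halves, check the dividing strip) achieves O(n log n).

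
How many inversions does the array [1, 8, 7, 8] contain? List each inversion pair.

Finding inversions in [1, 8, 7, 8]:

(1, 2): arr[1]=8 > arr[2]=7

Total inversions: 1

The array has 1 inversion(s): (1,2). Each pair (i,j) satisfies i < j and arr[i] > arr[j].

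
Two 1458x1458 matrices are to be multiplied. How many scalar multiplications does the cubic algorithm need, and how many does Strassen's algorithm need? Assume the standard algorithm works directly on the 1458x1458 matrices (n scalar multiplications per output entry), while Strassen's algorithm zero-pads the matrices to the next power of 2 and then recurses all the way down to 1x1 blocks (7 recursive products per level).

Matrix multiplication for 1458x1458 matrices:

Strassen's algorithm requires power-of-2 dimensions. Pad 1458x1458 to 2048x2048 (next power of 2).

Standard algorithm: 1458^3 = 3099363912 multiplications
Strassen's algorithm: 7^(log2(2048)) = 7^11 = 1977326743 multiplications
Savings: 3099363912 - 1977326743 = 1122037169 multiplications

Standard: 3099363912 multiplications (1458^3). Strassen: 1977326743 multiplications (7^11, after padding to 2048x2048). Strassen reduces 8 recursive multiplications to 7 at each level.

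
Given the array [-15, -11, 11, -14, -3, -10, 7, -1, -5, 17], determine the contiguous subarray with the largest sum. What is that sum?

Using Kadane's algorithm on [-15, -11, 11, -14, -3, -10, 7, -1, -5, 17]:

Scanning through the array:
Position 1 (value -11): max_ending_here = -11, max_so_far = -11
Position 2 (value 11): max_ending_here = 11, max_so_far = 11
Position 3 (value -14): max_ending_here = -3, max_so_far = 11
Position 4 (value -3): max_ending_here = -3, max_so_far = 11
Position 5 (value -10): max_ending_here = -10, max_so_far = 11
Position 6 (value 7): max_ending_here = 7, max_so_far = 11
Position 7 (value -1): max_ending_here = 6, max_so_far = 11
Position 8 (value -5): max_ending_here = 1, max_so_far = 11
Position 9 (value 17): max_ending_here = 18, max_so_far = 18

Maximum subarray: [7, -1, -5, 17]
Maximum sum: 18

The maximum subarray is [7, -1, -5, 17] with sum 18. This subarray runs from index 6 to index 9.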